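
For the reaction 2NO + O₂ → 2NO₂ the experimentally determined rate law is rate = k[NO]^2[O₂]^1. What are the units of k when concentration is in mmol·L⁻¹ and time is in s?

(mmol·L⁻¹)⁻²·s⁻¹

Step 1: Overall order = 2 + 1 = 3.
Step 2: rate has units mmol·L⁻¹·s⁻¹; [NO]^2[O₂]^1 has units (mmol·L⁻¹)^3.
Step 3: k = rate/([NO]^2[O₂]^1), so units of k = (mmol·L⁻¹)^(1-3)·s⁻¹ = (mmol·L⁻¹)⁻²·s⁻¹.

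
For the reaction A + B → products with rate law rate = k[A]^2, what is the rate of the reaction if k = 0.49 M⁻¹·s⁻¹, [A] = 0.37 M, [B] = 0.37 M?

0.06708 M/s

Step 1: The rate law is rate = k[A]^2
Step 2: Note that the rate does not depend on [B] (zero order in B).
Step 3: rate = 0.49 × (0.37)^2 = 0.067081 M/s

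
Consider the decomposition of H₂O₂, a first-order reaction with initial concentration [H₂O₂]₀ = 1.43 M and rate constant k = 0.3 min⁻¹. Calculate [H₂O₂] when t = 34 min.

5.315e-05 M

Step 1: For a first-order reaction: [H₂O₂] = [H₂O₂]₀ × e^(-kt)
Step 2: [H₂O₂] = 1.43 × e^(-0.3 × 34)
Step 3: [H₂O₂] = 1.43 × e^(-10.2)
Step 4: [H₂O₂] = 1.43 × 3.71703e-05 = 5.315e-05 M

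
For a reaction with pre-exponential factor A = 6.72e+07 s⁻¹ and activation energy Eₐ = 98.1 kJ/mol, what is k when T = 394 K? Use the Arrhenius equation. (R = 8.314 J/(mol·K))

6.63e-06 s⁻¹

Step 1: Use the Arrhenius equation: k = A × exp(-Eₐ/RT)
Step 2: Convert Eₐ to J/mol: 98.1 kJ/mol = 98100 J/mol
Step 3: Calculate the exponent: -Eₐ/(RT) = -98100/(8.314 × 394) = -29.94765
Step 4: k = 6.72e+07 × exp(-29.94765)
Step 5: k = 6.72e+07 × 9.86054e-14 = 6.6263e-06 s⁻¹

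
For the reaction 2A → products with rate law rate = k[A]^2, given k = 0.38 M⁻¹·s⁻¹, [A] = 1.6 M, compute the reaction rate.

0.9728 M/s

Step 1: Identify the rate law: rate = k[A]^2
Step 2: Substitute values: rate = 0.38 × (1.6)^2
Step 3: Calculate: rate = 0.38 × 2.56 = 0.9728 M/s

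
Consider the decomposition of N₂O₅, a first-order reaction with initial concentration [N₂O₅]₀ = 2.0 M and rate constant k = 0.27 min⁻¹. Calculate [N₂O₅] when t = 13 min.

0.05979 M

Step 1: For a first-order reaction: [N₂O₅] = [N₂O₅]₀ × e^(-kt)
Step 2: [N₂O₅] = 2.0 × e^(-0.27 × 13)
Step 3: [N₂O₅] = 2.0 × e^(-3.51)
Step 4: [N₂O₅] = 2.0 × 0.0298969 = 0.05979 M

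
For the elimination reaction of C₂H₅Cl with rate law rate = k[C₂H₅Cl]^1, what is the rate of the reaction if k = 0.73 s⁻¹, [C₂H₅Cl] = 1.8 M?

1.314 M/s

Step 1: Identify the rate law: rate = k[C₂H₅Cl]^1
Step 2: Substitute values: rate = 0.73 × (1.8)^1
Step 3: Calculate: rate = 0.73 × 1.8 = 1.314 M/s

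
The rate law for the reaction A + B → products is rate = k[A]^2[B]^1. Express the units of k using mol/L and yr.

(mol/L)⁻²·yr⁻¹

Step 1: Overall order = 2 + 1 = 3.
Step 2: rate has units mol/L·yr⁻¹; [A]^2[B]^1 has units (mol/L)^3.
Step 3: k = rate/([A]^2[B]^1), so units of k = (mol/L)^(1-3)·yr⁻¹ = (mol/L)⁻²·yr⁻¹.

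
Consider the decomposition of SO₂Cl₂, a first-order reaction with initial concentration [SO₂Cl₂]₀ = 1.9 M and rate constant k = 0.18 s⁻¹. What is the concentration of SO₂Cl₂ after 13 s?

0.183 M

Step 1: For a first-order reaction: [SO₂Cl₂] = [SO₂Cl₂]₀ × e^(-kt)
Step 2: [SO₂Cl₂] = 1.9 × e^(-0.18 × 13)
Step 3: [SO₂Cl₂] = 1.9 × e^(-2.34)
Step 4: [SO₂Cl₂] = 1.9 × 0.0963276 = 0.183 M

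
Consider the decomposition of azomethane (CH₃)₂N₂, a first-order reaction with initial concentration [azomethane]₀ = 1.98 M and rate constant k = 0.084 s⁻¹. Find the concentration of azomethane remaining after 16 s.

0.5164 M

Step 1: For a first-order reaction: [azomethane] = [azomethane]₀ × e^(-kt)
Step 2: [azomethane] = 1.98 × e^(-0.084 × 16)
Step 3: [azomethane] = 1.98 × e^(-1.344)
Step 4: [azomethane] = 1.98 × 0.2608 = 0.5164 M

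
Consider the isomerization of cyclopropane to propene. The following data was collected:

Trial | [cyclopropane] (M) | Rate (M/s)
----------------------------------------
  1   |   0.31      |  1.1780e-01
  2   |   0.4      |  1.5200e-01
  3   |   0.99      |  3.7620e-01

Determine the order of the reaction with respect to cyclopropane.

first order (1)

Step 1: Compare trials to find order n where rate₂/rate₁ = ([cyclopropane]₂/[cyclopropane]₁)^n
Step 2: rate₂/rate₁ = 1.5200e-01/1.1780e-01 = 1.29
Step 3: [cyclopropane]₂/[cyclopropane]₁ = 0.4/0.31 = 1.29
Step 4: n = ln(1.29)/ln(1.29) = 1.00 ≈ 1
Step 5: The reaction is first order in cyclopropane.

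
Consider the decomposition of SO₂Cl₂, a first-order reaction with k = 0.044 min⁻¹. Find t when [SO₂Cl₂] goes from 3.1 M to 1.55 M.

15.75 min

Step 1: For first-order: t = ln([SO₂Cl₂]₀/[SO₂Cl₂])/k
Step 2: t = ln(3.1/1.55)/0.044
Step 3: t = ln(2)/0.044
Step 4: t = 0.6931/0.044 = 15.75 min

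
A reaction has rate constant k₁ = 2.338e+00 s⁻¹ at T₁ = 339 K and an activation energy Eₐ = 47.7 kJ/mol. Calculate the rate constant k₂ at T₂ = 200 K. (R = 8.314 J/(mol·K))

1.822e-05 s⁻¹

Step 1: Use the two-temperature Arrhenius form: ln(k₂/k₁) = -Eₐ/R × (1/T₂ - 1/T₁)
Step 2: Convert Eₐ to J/mol: 47.7 kJ/mol = 47700 J/mol
Step 3: 1/T₂ - 1/T₁ = 1/200 - 1/339 = 2.050147e-03 K⁻¹
Step 4: ln(k₂/k₁) = -47700/8.314 × 2.050147e-03 = -11.76233
Step 5: k₂ = k₁ × exp(-11.76233) = 2.338e+00 × 7.79265e-06 = 1.822e-05 s⁻¹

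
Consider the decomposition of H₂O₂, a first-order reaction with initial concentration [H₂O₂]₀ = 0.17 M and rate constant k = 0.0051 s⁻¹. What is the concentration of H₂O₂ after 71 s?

0.1184 M

Step 1: For a first-order reaction: [H₂O₂] = [H₂O₂]₀ × e^(-kt)
Step 2: [H₂O₂] = 0.17 × e^(-0.0051 × 71)
Step 3: [H₂O₂] = 0.17 × e^(-0.3621)
Step 4: [H₂O₂] = 0.17 × 0.696213 = 0.1184 M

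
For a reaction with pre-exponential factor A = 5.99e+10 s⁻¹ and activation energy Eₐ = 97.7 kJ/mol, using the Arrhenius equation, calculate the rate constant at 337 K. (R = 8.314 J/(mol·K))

4.30e-05 s⁻¹

Step 1: Use the Arrhenius equation: k = A × exp(-Eₐ/RT)
Step 2: Convert Eₐ to J/mol: 97.7 kJ/mol = 97700 J/mol
Step 3: Calculate the exponent: -Eₐ/(RT) = -97700/(8.314 × 337) = -34.87022
Step 4: k = 5.99e+10 × exp(-34.87022)
Step 5: k = 5.99e+10 × 7.17887e-16 = 4.3001e-05 s⁻¹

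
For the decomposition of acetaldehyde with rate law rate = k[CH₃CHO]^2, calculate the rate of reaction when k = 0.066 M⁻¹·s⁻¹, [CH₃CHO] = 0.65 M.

0.02789 M/s

Step 1: Identify the rate law: rate = k[CH₃CHO]^2
Step 2: Substitute values: rate = 0.066 × (0.65)^2
Step 3: Calculate: rate = 0.066 × 0.4225 = 0.027885 M/s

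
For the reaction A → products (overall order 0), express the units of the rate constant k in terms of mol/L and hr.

mol/L·hr⁻¹

Step 1: For overall order n, rate = k × (concentration)^n.
Step 2: Rate has units mol/L·hr⁻¹; concentration term has units (mol/L)^0.
Step 3: k = rate / (concentration)^n, so units of k = (mol/L)^(1-0)·hr⁻¹ = mol/L·hr⁻¹.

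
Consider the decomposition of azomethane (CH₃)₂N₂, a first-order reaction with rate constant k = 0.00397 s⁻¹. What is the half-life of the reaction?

174.6 s

Step 1: For a first-order reaction, t₁/₂ = ln(2)/k
Step 2: t₁/₂ = ln(2)/0.00397
Step 3: t₁/₂ = 0.6931/0.00397 = 174.6 s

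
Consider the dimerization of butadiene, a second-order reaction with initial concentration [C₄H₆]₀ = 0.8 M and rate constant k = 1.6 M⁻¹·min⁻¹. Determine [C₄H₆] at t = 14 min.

0.04228 M

Step 1: For a second-order reaction: 1/[C₄H₆] = 1/[C₄H₆]₀ + kt
Step 2: 1/[C₄H₆] = 1/0.8 + 1.6 × 14
Step 3: 1/[C₄H₆] = 1.25 + 22.4 = 23.65
Step 4: [C₄H₆] = 1/23.65 = 0.04228 M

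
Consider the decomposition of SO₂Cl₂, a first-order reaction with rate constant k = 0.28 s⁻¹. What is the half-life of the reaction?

2.476 s

Step 1: For a first-order reaction, t₁/₂ = ln(2)/k
Step 2: t₁/₂ = ln(2)/0.28
Step 3: t₁/₂ = 0.6931/0.28 = 2.476 s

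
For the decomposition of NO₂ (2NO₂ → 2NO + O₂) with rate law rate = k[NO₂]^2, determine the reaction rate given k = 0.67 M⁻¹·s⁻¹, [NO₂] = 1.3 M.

1.132 M/s

Step 1: Identify the rate law: rate = k[NO₂]^2
Step 2: Substitute values: rate = 0.67 × (1.3)^2
Step 3: Calculate: rate = 0.67 × 1.69 = 1.1323 M/s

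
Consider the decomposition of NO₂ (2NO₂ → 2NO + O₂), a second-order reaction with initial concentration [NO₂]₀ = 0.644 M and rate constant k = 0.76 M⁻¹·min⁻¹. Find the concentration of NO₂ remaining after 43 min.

0.02921 M

Step 1: For a second-order reaction: 1/[NO₂] = 1/[NO₂]₀ + kt
Step 2: 1/[NO₂] = 1/0.644 + 0.76 × 43
Step 3: 1/[NO₂] = 1.553 + 32.68 = 34.23
Step 4: [NO₂] = 1/34.23 = 0.02921 M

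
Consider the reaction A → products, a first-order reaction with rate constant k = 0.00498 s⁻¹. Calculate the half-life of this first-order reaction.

139.2 s

Step 1: For a first-order reaction, t₁/₂ = ln(2)/k
Step 2: t₁/₂ = ln(2)/0.00498
Step 3: t₁/₂ = 0.6931/0.00498 = 139.2 s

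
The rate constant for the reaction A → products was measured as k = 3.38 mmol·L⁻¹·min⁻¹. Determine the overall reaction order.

zeroth order (0)

Step 1: The units of k for an nth-order reaction are (concentration)^(1-n)·(time)⁻¹.
Step 2: Here k has units mmol·L⁻¹·min⁻¹, so the concentration exponent is 1.
Step 3: 1 - n = 1 ⇒ n = 0. The reaction is zeroth order.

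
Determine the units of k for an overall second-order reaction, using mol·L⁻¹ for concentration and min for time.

(mol·L⁻¹)⁻¹·min⁻¹

Step 1: For overall order n, rate = k × (concentration)^n.
Step 2: Rate has units mol·L⁻¹·min⁻¹; concentration term has units (mol·L⁻¹)^2.
Step 3: k = rate / (concentration)^n, so units of k = (mol·L⁻¹)^(1-2)·min⁻¹ = (mol·L⁻¹)⁻¹·min⁻¹.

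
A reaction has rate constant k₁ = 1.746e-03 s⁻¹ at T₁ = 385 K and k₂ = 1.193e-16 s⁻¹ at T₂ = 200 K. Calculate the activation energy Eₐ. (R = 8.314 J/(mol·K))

104.9 kJ/mol

Step 1: Use the two-temperature Arrhenius form: ln(k₂/k₁) = -Eₐ/R × (1/T₂ - 1/T₁)
Step 2: ln(k₂/k₁) = ln(1.193e-16/1.746e-03) = ln(6.83276e-14) = -30.3145
Step 3: 1/T₂ - 1/T₁ = 1/200 - 1/385 = 2.402597e-03 K⁻¹
Step 4: Eₐ = -R × ln(k₂/k₁) / (1/T₂ - 1/T₁) = -8.314 × -30.3145 / 2.402597e-03
Step 5: Eₐ = 1.0490e+05 J/mol = 104.9 kJ/mol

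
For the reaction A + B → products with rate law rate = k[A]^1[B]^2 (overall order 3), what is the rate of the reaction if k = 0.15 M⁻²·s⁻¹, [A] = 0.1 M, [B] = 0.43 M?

0.002773 M/s

Step 1: The rate law is rate = k[A]^1[B]^2, overall order = 1+2 = 3
Step 2: Substitute values: rate = 0.15 × (0.1)^1 × (0.43)^2
Step 3: rate = 0.15 × 0.1 × 0.1849 = 0.0027735 M/s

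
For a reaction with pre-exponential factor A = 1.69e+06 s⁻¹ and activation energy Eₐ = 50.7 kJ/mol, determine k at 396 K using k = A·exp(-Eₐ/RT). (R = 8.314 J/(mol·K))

3.47e-01 s⁻¹

Step 1: Use the Arrhenius equation: k = A × exp(-Eₐ/RT)
Step 2: Convert Eₐ to J/mol: 50.7 kJ/mol = 50700 J/mol
Step 3: Calculate the exponent: -Eₐ/(RT) = -50700/(8.314 × 396) = -15.39936
Step 4: k = 1.69e+06 × exp(-15.39936)
Step 5: k = 1.69e+06 × 2.05184e-07 = 3.4676e-01 s⁻¹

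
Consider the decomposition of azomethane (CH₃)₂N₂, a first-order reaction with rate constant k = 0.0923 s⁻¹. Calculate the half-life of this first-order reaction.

7.51 s

Step 1: For a first-order reaction, t₁/₂ = ln(2)/k
Step 2: t₁/₂ = ln(2)/0.0923
Step 3: t₁/₂ = 0.6931/0.0923 = 7.51 s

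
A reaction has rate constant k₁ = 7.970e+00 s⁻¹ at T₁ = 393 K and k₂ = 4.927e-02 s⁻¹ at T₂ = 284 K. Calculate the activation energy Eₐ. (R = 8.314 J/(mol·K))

43.3 kJ/mol

Step 1: Use the two-temperature Arrhenius form: ln(k₂/k₁) = -Eₐ/R × (1/T₂ - 1/T₁)
Step 2: ln(k₂/k₁) = ln(4.927e-02/7.970e+00) = ln(0.00618193) = -5.08612
Step 3: 1/T₂ - 1/T₁ = 1/284 - 1/393 = 9.765975e-04 K⁻¹
Step 4: Eₐ = -R × ln(k₂/k₁) / (1/T₂ - 1/T₁) = -8.314 × -5.08612 / 9.765975e-04
Step 5: Eₐ = 4.3299e+04 J/mol = 43.3 kJ/mol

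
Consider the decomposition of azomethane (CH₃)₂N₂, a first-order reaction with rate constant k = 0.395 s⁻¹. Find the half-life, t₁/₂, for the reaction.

1.755 s

Step 1: For a first-order reaction, t₁/₂ = ln(2)/k
Step 2: t₁/₂ = ln(2)/0.395
Step 3: t₁/₂ = 0.6931/0.395 = 1.755 s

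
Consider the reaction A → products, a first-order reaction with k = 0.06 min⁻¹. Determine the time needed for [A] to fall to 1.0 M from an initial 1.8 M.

9.796 min

Step 1: For first-order: t = ln([A]₀/[A])/k
Step 2: t = ln(1.8/1.0)/0.06
Step 3: t = ln(1.8)/0.06
Step 4: t = 0.5878/0.06 = 9.796 min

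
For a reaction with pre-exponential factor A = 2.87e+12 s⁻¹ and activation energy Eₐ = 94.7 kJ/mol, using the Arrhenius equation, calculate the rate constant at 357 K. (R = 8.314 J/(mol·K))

3.99e-02 s⁻¹

Step 1: Use the Arrhenius equation: k = A × exp(-Eₐ/RT)
Step 2: Convert Eₐ to J/mol: 94.7 kJ/mol = 94700 J/mol
Step 3: Calculate the exponent: -Eₐ/(RT) = -94700/(8.314 × 357) = -31.90595
Step 4: k = 2.87e+12 × exp(-31.90595)
Step 5: k = 2.87e+12 × 1.39130e-14 = 3.9930e-02 s⁻¹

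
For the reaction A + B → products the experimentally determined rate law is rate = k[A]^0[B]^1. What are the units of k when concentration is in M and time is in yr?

yr⁻¹

Step 1: Overall order = 0 + 1 = 1.
Step 2: rate has units M·yr⁻¹; [A]^0[B]^1 has units M^1.
Step 3: k = rate/([A]^0[B]^1), so units of k = M^(1-1)·yr⁻¹ = yr⁻¹.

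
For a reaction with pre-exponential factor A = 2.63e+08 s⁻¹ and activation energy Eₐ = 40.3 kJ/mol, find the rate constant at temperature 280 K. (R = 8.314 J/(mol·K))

7.97e+00 s⁻¹

Step 1: Use the Arrhenius equation: k = A × exp(-Eₐ/RT)
Step 2: Convert Eₐ to J/mol: 40.3 kJ/mol = 40300 J/mol
Step 3: Calculate the exponent: -Eₐ/(RT) = -40300/(8.314 × 280) = -17.31159
Step 4: k = 2.63e+08 × exp(-17.31159)
Step 5: k = 2.63e+08 × 3.03160e-08 = 7.9731e+00 s⁻¹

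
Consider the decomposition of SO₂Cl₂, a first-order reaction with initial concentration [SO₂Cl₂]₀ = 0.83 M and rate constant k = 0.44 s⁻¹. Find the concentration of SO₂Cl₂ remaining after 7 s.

0.03815 M

Step 1: For a first-order reaction: [SO₂Cl₂] = [SO₂Cl₂]₀ × e^(-kt)
Step 2: [SO₂Cl₂] = 0.83 × e^(-0.44 × 7)
Step 3: [SO₂Cl₂] = 0.83 × e^(-3.08)
Step 4: [SO₂Cl₂] = 0.83 × 0.0459593 = 0.03815 M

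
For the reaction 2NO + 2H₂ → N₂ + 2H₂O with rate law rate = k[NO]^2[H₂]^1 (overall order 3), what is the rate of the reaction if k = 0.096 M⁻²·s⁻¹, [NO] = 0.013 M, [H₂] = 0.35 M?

5.678e-06 M/s

Step 1: The rate law is rate = k[NO]^2[H₂]^1, overall order = 2+1 = 3
Step 2: Substitute values: rate = 0.096 × (0.013)^2 × (0.35)^1
Step 3: rate = 0.096 × 0.000169 × 0.35 = 5.6784e-06 M/s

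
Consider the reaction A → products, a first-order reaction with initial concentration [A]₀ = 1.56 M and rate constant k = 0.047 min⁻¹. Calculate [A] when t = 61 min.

0.08872 M

Step 1: For a first-order reaction: [A] = [A]₀ × e^(-kt)
Step 2: [A] = 1.56 × e^(-0.047 × 61)
Step 3: [A] = 1.56 × e^(-2.867)
Step 4: [A] = 1.56 × 0.0568693 = 0.08872 M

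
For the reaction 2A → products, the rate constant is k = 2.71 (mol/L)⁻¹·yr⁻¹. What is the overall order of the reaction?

second order (2)

Step 1: The units of k for an nth-order reaction are (concentration)^(1-n)·(time)⁻¹.
Step 2: Here k has units (mol/L)⁻¹·yr⁻¹, so the concentration exponent is -1.
Step 3: 1 - n = -1 ⇒ n = 2. The reaction is second order.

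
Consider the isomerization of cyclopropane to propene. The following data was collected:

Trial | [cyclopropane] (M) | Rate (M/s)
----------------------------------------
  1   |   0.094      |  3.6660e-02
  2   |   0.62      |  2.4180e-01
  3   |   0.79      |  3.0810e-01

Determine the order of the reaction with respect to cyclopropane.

first order (1)

Step 1: Compare trials to find order n where rate₂/rate₁ = ([cyclopropane]₂/[cyclopropane]₁)^n
Step 2: rate₂/rate₁ = 2.4180e-01/3.6660e-02 = 6.596
Step 3: [cyclopropane]₂/[cyclopropane]₁ = 0.62/0.094 = 6.596
Step 4: n = ln(6.596)/ln(6.596) = 1.00 ≈ 1
Step 5: The reaction is first order in cyclopropane.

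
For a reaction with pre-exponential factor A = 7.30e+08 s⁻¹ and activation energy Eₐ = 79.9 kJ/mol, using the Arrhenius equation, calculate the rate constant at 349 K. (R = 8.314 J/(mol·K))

8.02e-04 s⁻¹

Step 1: Use the Arrhenius equation: k = A × exp(-Eₐ/RT)
Step 2: Convert Eₐ to J/mol: 79.9 kJ/mol = 79900 J/mol
Step 3: Calculate the exponent: -Eₐ/(RT) = -79900/(8.314 × 349) = -27.53666
Step 4: k = 7.30e+08 × exp(-27.53666)
Step 5: k = 7.30e+08 × 1.09896e-12 = 8.0224e-04 s⁻¹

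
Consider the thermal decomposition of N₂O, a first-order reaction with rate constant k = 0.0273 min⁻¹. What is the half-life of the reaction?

25.39 min

Step 1: For a first-order reaction, t₁/₂ = ln(2)/k
Step 2: t₁/₂ = ln(2)/0.0273
Step 3: t₁/₂ = 0.6931/0.0273 = 25.39 min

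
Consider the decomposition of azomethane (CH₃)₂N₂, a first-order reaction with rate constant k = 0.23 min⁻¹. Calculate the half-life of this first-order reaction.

3.014 min

Step 1: For a first-order reaction, t₁/₂ = ln(2)/k
Step 2: t₁/₂ = ln(2)/0.23
Step 3: t₁/₂ = 0.6931/0.23 = 3.014 min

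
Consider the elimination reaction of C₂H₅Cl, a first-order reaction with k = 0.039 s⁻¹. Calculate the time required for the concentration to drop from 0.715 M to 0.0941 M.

52 s

Step 1: For first-order: t = ln([C₂H₅Cl]₀/[C₂H₅Cl])/k
Step 2: t = ln(0.715/0.0941)/0.039
Step 3: t = ln(7.598)/0.039
Step 4: t = 2.028/0.039 = 52 s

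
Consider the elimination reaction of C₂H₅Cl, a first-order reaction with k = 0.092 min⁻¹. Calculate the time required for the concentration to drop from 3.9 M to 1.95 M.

7.534 min

Step 1: For first-order: t = ln([C₂H₅Cl]₀/[C₂H₅Cl])/k
Step 2: t = ln(3.9/1.95)/0.092
Step 3: t = ln(2)/0.092
Step 4: t = 0.6931/0.092 = 7.534 min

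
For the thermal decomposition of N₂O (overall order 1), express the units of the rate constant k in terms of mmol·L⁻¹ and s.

s⁻¹

Step 1: For overall order n, rate = k × (concentration)^n.
Step 2: Rate has units mmol·L⁻¹·s⁻¹; concentration term has units (mmol·L⁻¹)^1.
Step 3: k = rate / (concentration)^n, so units of k = (mmol·L⁻¹)^(1-1)·s⁻¹ = s⁻¹.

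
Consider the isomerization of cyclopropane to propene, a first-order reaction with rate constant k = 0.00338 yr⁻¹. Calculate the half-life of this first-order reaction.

205.1 yr

Step 1: For a first-order reaction, t₁/₂ = ln(2)/k
Step 2: t₁/₂ = ln(2)/0.00338
Step 3: t₁/₂ = 0.6931/0.00338 = 205.1 yr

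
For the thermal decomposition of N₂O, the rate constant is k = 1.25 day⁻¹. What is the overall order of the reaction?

first order (1)

Step 1: The units of k for an nth-order reaction are (concentration)^(1-n)·(time)⁻¹.
Step 2: Here k has units day⁻¹, so the concentration exponent is 0.
Step 3: 1 - n = 0 ⇒ n = 1. The reaction is first order.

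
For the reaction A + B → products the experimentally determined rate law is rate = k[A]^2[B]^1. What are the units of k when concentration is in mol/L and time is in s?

(mol/L)⁻²·s⁻¹

Step 1: Overall order = 2 + 1 = 3.
Step 2: rate has units mol/L·s⁻¹; [A]^2[B]^1 has units (mol/L)^3.
Step 3: k = rate/([A]^2[B]^1), so units of k = (mol/L)^(1-3)·s⁻¹ = (mol/L)⁻²·s⁻¹.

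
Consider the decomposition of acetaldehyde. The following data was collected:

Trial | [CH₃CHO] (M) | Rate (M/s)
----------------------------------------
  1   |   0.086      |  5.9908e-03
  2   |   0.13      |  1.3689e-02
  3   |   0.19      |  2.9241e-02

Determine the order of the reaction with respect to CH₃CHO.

second order (2)

Step 1: Compare trials to find order n where rate₂/rate₁ = ([CH₃CHO]₂/[CH₃CHO]₁)^n
Step 2: rate₂/rate₁ = 1.3689e-02/5.9908e-03 = 2.285
Step 3: [CH₃CHO]₂/[CH₃CHO]₁ = 0.13/0.086 = 1.512
Step 4: n = ln(2.285)/ln(1.512) = 2.00 ≈ 2
Step 5: The reaction is second order in CH₃CHO.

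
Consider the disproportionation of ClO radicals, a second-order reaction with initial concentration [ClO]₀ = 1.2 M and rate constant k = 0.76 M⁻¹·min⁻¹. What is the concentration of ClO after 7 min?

0.1625 M

Step 1: For a second-order reaction: 1/[ClO] = 1/[ClO]₀ + kt
Step 2: 1/[ClO] = 1/1.2 + 0.76 × 7
Step 3: 1/[ClO] = 0.8333 + 5.32 = 6.153
Step 4: [ClO] = 1/6.153 = 0.1625 M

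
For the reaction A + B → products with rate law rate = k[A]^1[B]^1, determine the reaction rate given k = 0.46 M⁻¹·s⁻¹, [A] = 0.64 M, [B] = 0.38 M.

0.1119 M/s

Step 1: The rate law is rate = k[A]^1[B]^1
Step 2: Substitute: rate = 0.46 × (0.64)^1 × (0.38)^1
Step 3: rate = 0.46 × 0.64 × 0.38 = 0.111872 M/s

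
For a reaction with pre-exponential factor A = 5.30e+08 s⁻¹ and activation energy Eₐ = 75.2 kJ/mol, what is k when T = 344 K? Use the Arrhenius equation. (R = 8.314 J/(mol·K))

2.02e-03 s⁻¹

Step 1: Use the Arrhenius equation: k = A × exp(-Eₐ/RT)
Step 2: Convert Eₐ to J/mol: 75.2 kJ/mol = 75200 J/mol
Step 3: Calculate the exponent: -Eₐ/(RT) = -75200/(8.314 × 344) = -26.29356
Step 4: k = 5.30e+08 × exp(-26.29356)
Step 5: k = 5.30e+08 × 3.80936e-12 = 2.0190e-03 s⁻¹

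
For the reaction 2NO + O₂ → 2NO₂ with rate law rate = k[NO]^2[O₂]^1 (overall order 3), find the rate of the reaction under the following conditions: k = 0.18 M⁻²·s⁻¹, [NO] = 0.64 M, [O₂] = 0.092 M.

0.006783 M/s

Step 1: The rate law is rate = k[NO]^2[O₂]^1, overall order = 2+1 = 3
Step 2: Substitute values: rate = 0.18 × (0.64)^2 × (0.092)^1
Step 3: rate = 0.18 × 0.4096 × 0.092 = 0.00678298 M/s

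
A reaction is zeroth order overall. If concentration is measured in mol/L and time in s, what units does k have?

mol/L·s⁻¹

Step 1: For overall order n, rate = k × (concentration)^n.
Step 2: Rate has units mol/L·s⁻¹; concentration term has units (mol/L)^0.
Step 3: k = rate / (concentration)^n, so units of k = (mol/L)^(1-0)·s⁻¹ = mol/L·s⁻¹.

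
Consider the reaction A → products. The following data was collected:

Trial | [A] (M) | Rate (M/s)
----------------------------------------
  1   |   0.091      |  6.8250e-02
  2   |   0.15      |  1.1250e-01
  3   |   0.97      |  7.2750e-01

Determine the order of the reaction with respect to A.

first order (1)

Step 1: Compare trials to find order n where rate₂/rate₁ = ([A]₂/[A]₁)^n
Step 2: rate₂/rate₁ = 1.1250e-01/6.8250e-02 = 1.648
Step 3: [A]₂/[A]₁ = 0.15/0.091 = 1.648
Step 4: n = ln(1.648)/ln(1.648) = 1.00 ≈ 1
Step 5: The reaction is first order in A.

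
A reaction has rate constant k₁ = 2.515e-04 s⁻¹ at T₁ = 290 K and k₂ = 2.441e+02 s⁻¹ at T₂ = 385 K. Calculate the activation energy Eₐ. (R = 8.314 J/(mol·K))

134.7 kJ/mol

Step 1: Use the two-temperature Arrhenius form: ln(k₂/k₁) = -Eₐ/R × (1/T₂ - 1/T₁)
Step 2: ln(k₂/k₁) = ln(2.441e+02/2.515e-04) = ln(970577) = 13.7856
Step 3: 1/T₂ - 1/T₁ = 1/385 - 1/290 = -8.508733e-04 K⁻¹
Step 4: Eₐ = -R × ln(k₂/k₁) / (1/T₂ - 1/T₁) = -8.314 × 13.7856 / -8.508733e-04
Step 5: Eₐ = 1.3470e+05 J/mol = 134.7 kJ/mol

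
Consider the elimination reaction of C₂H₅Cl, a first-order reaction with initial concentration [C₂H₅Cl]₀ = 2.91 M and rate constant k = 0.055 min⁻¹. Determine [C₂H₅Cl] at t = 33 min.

0.4739 M

Step 1: For a first-order reaction: [C₂H₅Cl] = [C₂H₅Cl]₀ × e^(-kt)
Step 2: [C₂H₅Cl] = 2.91 × e^(-0.055 × 33)
Step 3: [C₂H₅Cl] = 2.91 × e^(-1.815)
Step 4: [C₂H₅Cl] = 2.91 × 0.162838 = 0.4739 M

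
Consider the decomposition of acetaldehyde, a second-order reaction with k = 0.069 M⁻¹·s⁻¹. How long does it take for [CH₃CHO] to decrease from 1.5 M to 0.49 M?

19.92 s

Step 1: For second-order: t = (1/[CH₃CHO] - 1/[CH₃CHO]₀)/k
Step 2: t = (1/0.49 - 1/1.5)/0.069
Step 3: t = (2.041 - 0.6667)/0.069
Step 4: t = 1.374/0.069 = 19.92 s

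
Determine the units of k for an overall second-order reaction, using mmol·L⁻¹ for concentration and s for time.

(mmol·L⁻¹)⁻¹·s⁻¹

Step 1: For overall order n, rate = k × (concentration)^n.
Step 2: Rate has units mmol·L⁻¹·s⁻¹; concentration term has units (mmol·L⁻¹)^2.
Step 3: k = rate / (concentration)^n, so units of k = (mmol·L⁻¹)^(1-2)·s⁻¹ = (mmol·L⁻¹)⁻¹·s⁻¹.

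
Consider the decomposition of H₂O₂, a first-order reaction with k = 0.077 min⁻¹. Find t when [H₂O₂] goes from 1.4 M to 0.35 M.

18 min

Step 1: For first-order: t = ln([H₂O₂]₀/[H₂O₂])/k
Step 2: t = ln(1.4/0.35)/0.077
Step 3: t = ln(4)/0.077
Step 4: t = 1.386/0.077 = 18 min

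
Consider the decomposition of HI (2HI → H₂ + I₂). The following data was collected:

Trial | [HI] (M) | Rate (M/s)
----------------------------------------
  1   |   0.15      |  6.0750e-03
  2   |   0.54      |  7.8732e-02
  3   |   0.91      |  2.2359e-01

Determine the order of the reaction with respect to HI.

second order (2)

Step 1: Compare trials to find order n where rate₂/rate₁ = ([HI]₂/[HI]₁)^n
Step 2: rate₂/rate₁ = 7.8732e-02/6.0750e-03 = 12.96
Step 3: [HI]₂/[HI]₁ = 0.54/0.15 = 3.6
Step 4: n = ln(12.96)/ln(3.6) = 2.00 ≈ 2
Step 5: The reaction is second order in HI.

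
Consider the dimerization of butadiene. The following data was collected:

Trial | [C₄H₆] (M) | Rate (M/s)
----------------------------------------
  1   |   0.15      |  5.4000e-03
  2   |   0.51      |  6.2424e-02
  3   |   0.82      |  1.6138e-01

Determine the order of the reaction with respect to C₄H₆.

second order (2)

Step 1: Compare trials to find order n where rate₂/rate₁ = ([C₄H₆]₂/[C₄H₆]₁)^n
Step 2: rate₂/rate₁ = 6.2424e-02/5.4000e-03 = 11.56
Step 3: [C₄H₆]₂/[C₄H₆]₁ = 0.51/0.15 = 3.4
Step 4: n = ln(11.56)/ln(3.4) = 2.00 ≈ 2
Step 5: The reaction is second order in C₄H₆.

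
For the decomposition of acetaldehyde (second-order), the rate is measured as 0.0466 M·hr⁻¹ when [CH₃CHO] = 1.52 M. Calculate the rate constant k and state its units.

0.02017 M⁻¹·hr⁻¹

Step 1: rate = k[CH₃CHO]^2, so k = rate / [CH₃CHO]^2.
Step 2: k = 0.0466 / (1.52)^2 = 0.0466 / 2.31.
Step 3: k = 0.02017 M⁻¹·hr⁻¹.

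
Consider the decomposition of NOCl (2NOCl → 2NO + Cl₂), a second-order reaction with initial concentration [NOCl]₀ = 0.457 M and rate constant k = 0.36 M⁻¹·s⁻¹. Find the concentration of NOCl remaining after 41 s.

0.059 M

Step 1: For a second-order reaction: 1/[NOCl] = 1/[NOCl]₀ + kt
Step 2: 1/[NOCl] = 1/0.457 + 0.36 × 41
Step 3: 1/[NOCl] = 2.188 + 14.76 = 16.95
Step 4: [NOCl] = 1/16.95 = 0.059 M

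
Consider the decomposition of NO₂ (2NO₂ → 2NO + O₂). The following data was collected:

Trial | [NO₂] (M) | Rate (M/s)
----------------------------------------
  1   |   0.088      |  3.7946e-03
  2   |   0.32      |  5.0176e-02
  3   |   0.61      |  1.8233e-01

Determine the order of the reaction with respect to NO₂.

second order (2)

Step 1: Compare trials to find order n where rate₂/rate₁ = ([NO₂]₂/[NO₂]₁)^n
Step 2: rate₂/rate₁ = 5.0176e-02/3.7946e-03 = 13.22
Step 3: [NO₂]₂/[NO₂]₁ = 0.32/0.088 = 3.636
Step 4: n = ln(13.22)/ln(3.636) = 2.00 ≈ 2
Step 5: The reaction is second order in NO₂.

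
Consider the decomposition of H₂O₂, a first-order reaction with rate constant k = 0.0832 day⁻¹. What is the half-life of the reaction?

8.331 day

Step 1: For a first-order reaction, t₁/₂ = ln(2)/k
Step 2: t₁/₂ = ln(2)/0.0832
Step 3: t₁/₂ = 0.6931/0.0832 = 8.331 day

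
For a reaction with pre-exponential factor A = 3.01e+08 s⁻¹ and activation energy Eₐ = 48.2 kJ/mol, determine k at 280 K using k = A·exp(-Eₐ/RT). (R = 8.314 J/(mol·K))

3.06e-01 s⁻¹

Step 1: Use the Arrhenius equation: k = A × exp(-Eₐ/RT)
Step 2: Convert Eₐ to J/mol: 48.2 kJ/mol = 48200 J/mol
Step 3: Calculate the exponent: -Eₐ/(RT) = -48200/(8.314 × 280) = -20.70518
Step 4: k = 3.01e+08 × exp(-20.70518)
Step 5: k = 3.01e+08 × 1.01825e-09 = 3.0649e-01 s⁻¹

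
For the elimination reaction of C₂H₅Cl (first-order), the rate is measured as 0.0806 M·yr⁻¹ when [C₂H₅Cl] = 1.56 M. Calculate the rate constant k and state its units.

0.05167 yr⁻¹

Step 1: rate = k[C₂H₅Cl]^1, so k = rate / [C₂H₅Cl]^1.
Step 2: k = 0.0806 / (1.56)^1 = 0.0806 / 1.56.
Step 3: k = 0.05167 yr⁻¹.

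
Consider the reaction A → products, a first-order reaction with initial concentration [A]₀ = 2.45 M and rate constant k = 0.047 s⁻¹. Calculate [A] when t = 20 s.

0.957 M

Step 1: For a first-order reaction: [A] = [A]₀ × e^(-kt)
Step 2: [A] = 2.45 × e^(-0.047 × 20)
Step 3: [A] = 2.45 × e^(-0.94)
Step 4: [A] = 2.45 × 0.390628 = 0.957 M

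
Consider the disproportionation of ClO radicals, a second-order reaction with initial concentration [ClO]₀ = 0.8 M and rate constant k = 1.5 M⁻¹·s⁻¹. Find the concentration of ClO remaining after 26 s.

0.02484 M

Step 1: For a second-order reaction: 1/[ClO] = 1/[ClO]₀ + kt
Step 2: 1/[ClO] = 1/0.8 + 1.5 × 26
Step 3: 1/[ClO] = 1.25 + 39 = 40.25
Step 4: [ClO] = 1/40.25 = 0.02484 M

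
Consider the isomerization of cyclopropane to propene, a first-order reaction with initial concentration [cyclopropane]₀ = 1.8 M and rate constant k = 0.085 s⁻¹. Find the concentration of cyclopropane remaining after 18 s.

0.3898 M

Step 1: For a first-order reaction: [cyclopropane] = [cyclopropane]₀ × e^(-kt)
Step 2: [cyclopropane] = 1.8 × e^(-0.085 × 18)
Step 3: [cyclopropane] = 1.8 × e^(-1.53)
Step 4: [cyclopropane] = 1.8 × 0.216536 = 0.3898 M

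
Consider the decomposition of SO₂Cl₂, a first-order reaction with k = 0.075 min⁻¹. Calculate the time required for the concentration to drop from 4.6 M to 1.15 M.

18.48 min

Step 1: For first-order: t = ln([SO₂Cl₂]₀/[SO₂Cl₂])/k
Step 2: t = ln(4.6/1.15)/0.075
Step 3: t = ln(4)/0.075
Step 4: t = 1.386/0.075 = 18.48 min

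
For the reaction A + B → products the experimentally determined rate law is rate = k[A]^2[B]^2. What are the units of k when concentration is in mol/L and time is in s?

(mol/L)⁻³·s⁻¹

Step 1: Overall order = 2 + 2 = 4.
Step 2: rate has units mol/L·s⁻¹; [A]^2[B]^2 has units (mol/L)^4.
Step 3: k = rate/([A]^2[B]^2), so units of k = (mol/L)^(1-4)·s⁻¹ = (mol/L)⁻³·s⁻¹.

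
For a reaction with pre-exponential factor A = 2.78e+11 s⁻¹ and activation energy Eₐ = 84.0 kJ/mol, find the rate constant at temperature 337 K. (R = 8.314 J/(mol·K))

2.65e-02 s⁻¹

Step 1: Use the Arrhenius equation: k = A × exp(-Eₐ/RT)
Step 2: Convert Eₐ to J/mol: 84.0 kJ/mol = 84000 J/mol
Step 3: Calculate the exponent: -Eₐ/(RT) = -84000/(8.314 × 337) = -29.98053
Step 4: k = 2.78e+11 × exp(-29.98053)
Step 5: k = 2.78e+11 × 9.54160e-14 = 2.6526e-02 s⁻¹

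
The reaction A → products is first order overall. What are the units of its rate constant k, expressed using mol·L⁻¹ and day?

day⁻¹

Step 1: For overall order n, rate = k × (concentration)^n.
Step 2: Rate has units mol·L⁻¹·day⁻¹; concentration term has units (mol·L⁻¹)^1.
Step 3: k = rate / (concentration)^n, so units of k = (mol·L⁻¹)^(1-1)·day⁻¹ = day⁻¹.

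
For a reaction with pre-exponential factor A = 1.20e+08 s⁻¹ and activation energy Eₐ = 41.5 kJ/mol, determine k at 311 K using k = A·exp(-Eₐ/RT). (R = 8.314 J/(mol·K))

1.28e+01 s⁻¹

Step 1: Use the Arrhenius equation: k = A × exp(-Eₐ/RT)
Step 2: Convert Eₐ to J/mol: 41.5 kJ/mol = 41500 J/mol
Step 3: Calculate the exponent: -Eₐ/(RT) = -41500/(8.314 × 311) = -16.05010
Step 4: k = 1.20e+08 × exp(-16.05010)
Step 5: k = 1.20e+08 × 1.07036e-07 = 1.2844e+01 s⁻¹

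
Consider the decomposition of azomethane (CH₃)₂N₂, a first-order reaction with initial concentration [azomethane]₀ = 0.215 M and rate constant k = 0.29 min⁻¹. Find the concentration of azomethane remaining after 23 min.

0.0002727 M

Step 1: For a first-order reaction: [azomethane] = [azomethane]₀ × e^(-kt)
Step 2: [azomethane] = 0.215 × e^(-0.29 × 23)
Step 3: [azomethane] = 0.215 × e^(-6.67)
Step 4: [azomethane] = 0.215 × 0.0012684 = 0.0002727 M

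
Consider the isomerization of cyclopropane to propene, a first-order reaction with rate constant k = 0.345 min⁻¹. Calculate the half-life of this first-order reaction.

2.009 min

Step 1: For a first-order reaction, t₁/₂ = ln(2)/k
Step 2: t₁/₂ = ln(2)/0.345
Step 3: t₁/₂ = 0.6931/0.345 = 2.009 min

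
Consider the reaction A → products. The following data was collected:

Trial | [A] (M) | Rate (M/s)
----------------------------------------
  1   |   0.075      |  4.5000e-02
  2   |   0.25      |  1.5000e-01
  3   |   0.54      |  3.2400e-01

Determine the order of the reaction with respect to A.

first order (1)

Step 1: Compare trials to find order n where rate₂/rate₁ = ([A]₂/[A]₁)^n
Step 2: rate₂/rate₁ = 1.5000e-01/4.5000e-02 = 3.333
Step 3: [A]₂/[A]₁ = 0.25/0.075 = 3.333
Step 4: n = ln(3.333)/ln(3.333) = 1.00 ≈ 1
Step 5: The reaction is first order in A.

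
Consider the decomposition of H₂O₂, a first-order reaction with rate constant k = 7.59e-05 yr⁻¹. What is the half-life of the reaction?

9132 yr

Step 1: For a first-order reaction, t₁/₂ = ln(2)/k
Step 2: t₁/₂ = ln(2)/7.59e-05
Step 3: t₁/₂ = 0.6931/7.59e-05 = 9132 yr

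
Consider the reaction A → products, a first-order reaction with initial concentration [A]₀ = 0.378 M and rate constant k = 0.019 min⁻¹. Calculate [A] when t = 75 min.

0.09091 M

Step 1: For a first-order reaction: [A] = [A]₀ × e^(-kt)
Step 2: [A] = 0.378 × e^(-0.019 × 75)
Step 3: [A] = 0.378 × e^(-1.425)
Step 4: [A] = 0.378 × 0.240508 = 0.09091 M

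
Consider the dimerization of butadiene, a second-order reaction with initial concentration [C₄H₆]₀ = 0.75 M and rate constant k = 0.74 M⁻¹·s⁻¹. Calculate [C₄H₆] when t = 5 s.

0.1987 M

Step 1: For a second-order reaction: 1/[C₄H₆] = 1/[C₄H₆]₀ + kt
Step 2: 1/[C₄H₆] = 1/0.75 + 0.74 × 5
Step 3: 1/[C₄H₆] = 1.333 + 3.7 = 5.033
Step 4: [C₄H₆] = 1/5.033 = 0.1987 M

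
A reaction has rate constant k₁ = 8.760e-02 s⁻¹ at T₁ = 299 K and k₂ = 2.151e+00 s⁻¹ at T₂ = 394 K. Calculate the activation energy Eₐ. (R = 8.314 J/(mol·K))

33.0 kJ/mol

Step 1: Use the two-temperature Arrhenius form: ln(k₂/k₁) = -Eₐ/R × (1/T₂ - 1/T₁)
Step 2: ln(k₂/k₁) = ln(2.151e+00/8.760e-02) = ln(24.5548) = 3.20091
Step 3: 1/T₂ - 1/T₁ = 1/394 - 1/299 = -8.064105e-04 K⁻¹
Step 4: Eₐ = -R × ln(k₂/k₁) / (1/T₂ - 1/T₁) = -8.314 × 3.20091 / -8.064105e-04
Step 5: Eₐ = 3.3001e+04 J/mol = 33.0 kJ/mol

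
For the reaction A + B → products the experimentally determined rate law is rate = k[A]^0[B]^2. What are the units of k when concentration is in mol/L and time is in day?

(mol/L)⁻¹·day⁻¹

Step 1: Overall order = 0 + 2 = 2.
Step 2: rate has units mol/L·day⁻¹; [A]^0[B]^2 has units (mol/L)^2.
Step 3: k = rate/([A]^0[B]^2), so units of k = (mol/L)^(1-2)·day⁻¹ = (mol/L)⁻¹·day⁻¹.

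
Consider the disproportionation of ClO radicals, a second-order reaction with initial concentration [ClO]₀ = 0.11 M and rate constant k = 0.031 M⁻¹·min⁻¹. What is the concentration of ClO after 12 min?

0.1057 M

Step 1: For a second-order reaction: 1/[ClO] = 1/[ClO]₀ + kt
Step 2: 1/[ClO] = 1/0.11 + 0.031 × 12
Step 3: 1/[ClO] = 9.091 + 0.372 = 9.463
Step 4: [ClO] = 1/9.463 = 0.1057 M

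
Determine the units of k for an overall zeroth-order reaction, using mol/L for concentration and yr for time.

mol/L·yr⁻¹

Step 1: For overall order n, rate = k × (concentration)^n.
Step 2: Rate has units mol/L·yr⁻¹; concentration term has units (mol/L)^0.
Step 3: k = rate / (concentration)^n, so units of k = (mol/L)^(1-0)·yr⁻¹ = mol/L·yr⁻¹.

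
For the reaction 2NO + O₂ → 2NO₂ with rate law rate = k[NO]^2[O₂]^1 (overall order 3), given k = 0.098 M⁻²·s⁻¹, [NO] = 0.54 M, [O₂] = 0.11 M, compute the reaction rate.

0.003143 M/s

Step 1: The rate law is rate = k[NO]^2[O₂]^1, overall order = 2+1 = 3
Step 2: Substitute values: rate = 0.098 × (0.54)^2 × (0.11)^1
Step 3: rate = 0.098 × 0.2916 × 0.11 = 0.00314345 M/s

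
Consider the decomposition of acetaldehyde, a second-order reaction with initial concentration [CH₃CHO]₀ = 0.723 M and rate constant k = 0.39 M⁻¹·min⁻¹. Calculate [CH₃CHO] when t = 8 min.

0.2221 M

Step 1: For a second-order reaction: 1/[CH₃CHO] = 1/[CH₃CHO]₀ + kt
Step 2: 1/[CH₃CHO] = 1/0.723 + 0.39 × 8
Step 3: 1/[CH₃CHO] = 1.383 + 3.12 = 4.503
Step 4: [CH₃CHO] = 1/4.503 = 0.2221 M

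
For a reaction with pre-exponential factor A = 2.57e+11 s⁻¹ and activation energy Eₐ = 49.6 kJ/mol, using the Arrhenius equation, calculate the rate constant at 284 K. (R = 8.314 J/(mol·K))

1.94e+02 s⁻¹

Step 1: Use the Arrhenius equation: k = A × exp(-Eₐ/RT)
Step 2: Convert Eₐ to J/mol: 49.6 kJ/mol = 49600 J/mol
Step 3: Calculate the exponent: -Eₐ/(RT) = -49600/(8.314 × 284) = -21.00648
Step 4: k = 2.57e+11 × exp(-21.00648)
Step 5: k = 2.57e+11 × 7.53358e-10 = 1.9361e+02 s⁻¹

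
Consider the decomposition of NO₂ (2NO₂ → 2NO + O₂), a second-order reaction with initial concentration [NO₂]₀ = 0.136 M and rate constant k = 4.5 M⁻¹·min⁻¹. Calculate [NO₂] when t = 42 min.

0.005093 M

Step 1: For a second-order reaction: 1/[NO₂] = 1/[NO₂]₀ + kt
Step 2: 1/[NO₂] = 1/0.136 + 4.5 × 42
Step 3: 1/[NO₂] = 7.353 + 189 = 196.4
Step 4: [NO₂] = 1/196.4 = 0.005093 M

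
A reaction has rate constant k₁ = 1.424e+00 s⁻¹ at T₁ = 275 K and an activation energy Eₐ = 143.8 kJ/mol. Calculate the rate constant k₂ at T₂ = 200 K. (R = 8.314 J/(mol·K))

8.136e-11 s⁻¹

Step 1: Use the two-temperature Arrhenius form: ln(k₂/k₁) = -Eₐ/R × (1/T₂ - 1/T₁)
Step 2: Convert Eₐ to J/mol: 143.8 kJ/mol = 143800 J/mol
Step 3: 1/T₂ - 1/T₁ = 1/200 - 1/275 = 1.363636e-03 K⁻¹
Step 4: ln(k₂/k₁) = -143800/8.314 × 1.363636e-03 = -23.58562
Step 5: k₂ = k₁ × exp(-23.58562) = 1.424e+00 × 5.71341e-11 = 8.136e-11 s⁻¹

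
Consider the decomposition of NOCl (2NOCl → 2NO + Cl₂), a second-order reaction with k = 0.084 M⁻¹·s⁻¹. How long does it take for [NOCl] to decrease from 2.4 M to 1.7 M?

2.042 s

Step 1: For second-order: t = (1/[NOCl] - 1/[NOCl]₀)/k
Step 2: t = (1/1.7 - 1/2.4)/0.084
Step 3: t = (0.5882 - 0.4167)/0.084
Step 4: t = 0.1716/0.084 = 2.042 s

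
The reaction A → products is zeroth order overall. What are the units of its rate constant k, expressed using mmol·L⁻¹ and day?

mmol·L⁻¹·day⁻¹

Step 1: For overall order n, rate = k × (concentration)^n.
Step 2: Rate has units mmol·L⁻¹·day⁻¹; concentration term has units (mmol·L⁻¹)^0.
Step 3: k = rate / (concentration)^n, so units of k = (mmol·L⁻¹)^(1-0)·day⁻¹ = mmol·L⁻¹·day⁻¹.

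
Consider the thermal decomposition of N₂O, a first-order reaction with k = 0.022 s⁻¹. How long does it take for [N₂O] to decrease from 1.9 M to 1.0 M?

29.18 s

Step 1: For first-order: t = ln([N₂O]₀/[N₂O])/k
Step 2: t = ln(1.9/1.0)/0.022
Step 3: t = ln(1.9)/0.022
Step 4: t = 0.6419/0.022 = 29.18 s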